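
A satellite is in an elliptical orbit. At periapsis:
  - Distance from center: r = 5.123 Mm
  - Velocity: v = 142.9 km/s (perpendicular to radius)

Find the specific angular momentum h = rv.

Convert to SI: r = 5.123 Mm = 5.123e+06 m; v = 142.9 km/s = 142900 m/s.
With v perpendicular to r, h = r · v.
h = 5.123e+06 · 142900 m²/s ≈ 7.321e+11 m²/s.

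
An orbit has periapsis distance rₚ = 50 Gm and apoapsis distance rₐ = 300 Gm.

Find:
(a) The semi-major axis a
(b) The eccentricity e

Convert to SI: rₚ = 50 Gm = 5e+10 m; rₐ = 300 Gm = 3e+11 m.
(a) a = (rₚ + rₐ) / 2 = (5e+10 + 3e+11) / 2 ≈ 1.75e+11 m = 175 Gm.
(b) e = (rₐ − rₚ) / (rₐ + rₚ) = (3e+11 − 5e+10) / (3e+11 + 5e+10) ≈ 0.7143.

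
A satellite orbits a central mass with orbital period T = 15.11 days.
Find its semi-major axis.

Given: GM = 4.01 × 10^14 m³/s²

Convert to SI: T = 15.11 days = 1.3055e+06 s.
Invert Kepler's third law: a = (GM · T² / (4π²))^(1/3).
Substituting T = 1.3055e+06 s and GM = 4.01e+14 m³/s²:
a = (4.01e+14 · (1.3055e+06)² / (4π²))^(1/3) m
a ≈ 2.587e+08 m = 258.7 Mm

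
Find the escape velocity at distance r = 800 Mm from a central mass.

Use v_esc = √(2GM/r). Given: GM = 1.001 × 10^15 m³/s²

Convert to SI: r = 800 Mm = 8e+08 m.
Escape velocity comes from setting total energy to zero: ½v² − GM/r = 0 ⇒ v_esc = √(2GM / r).
v_esc = √(2 · 1.001e+15 / 8e+08) m/s ≈ 1582 m/s = 1.582 km/s.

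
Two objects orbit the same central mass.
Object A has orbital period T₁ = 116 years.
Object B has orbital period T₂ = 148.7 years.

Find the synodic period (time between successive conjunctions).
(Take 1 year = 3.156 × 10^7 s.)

Convert to SI: T₁ = 116 years = 3.66096e+09 s; T₂ = 148.7 years = 4.69297e+09 s.
T_syn = |T₁ · T₂ / (T₁ − T₂)|.
T_syn = |3.66096e+09 · 4.69297e+09 / (3.66096e+09 − 4.69297e+09)| s ≈ 1.665e+10 s = 527.5 years.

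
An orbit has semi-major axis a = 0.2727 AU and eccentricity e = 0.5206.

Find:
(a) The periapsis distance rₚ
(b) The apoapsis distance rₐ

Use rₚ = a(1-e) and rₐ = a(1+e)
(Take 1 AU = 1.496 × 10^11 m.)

Convert to SI: a = 0.2727 AU = 4.07959e+10 m.
(a) rₚ = a(1 − e) = 4.07959e+10 · (1 − 0.5206) = 4.07959e+10 · 0.4794 ≈ 1.956e+10 m = 0.1307 AU.
(b) rₐ = a(1 + e) = 4.07959e+10 · (1 + 0.5206) = 4.07959e+10 · 1.5206 ≈ 6.203e+10 m = 0.4147 AU.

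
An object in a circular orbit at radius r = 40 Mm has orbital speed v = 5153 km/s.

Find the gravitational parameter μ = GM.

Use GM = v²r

Convert to SI: r = 40 Mm = 4e+07 m; v = 5153 km/s = 5.153e+06 m/s.
For a circular orbit v² = GM/r, so GM = v² · r.
GM = (5.153e+06)² · 4e+07 m³/s² ≈ 1.062e+21 m³/s² = 1.062 × 10^21 m³/s².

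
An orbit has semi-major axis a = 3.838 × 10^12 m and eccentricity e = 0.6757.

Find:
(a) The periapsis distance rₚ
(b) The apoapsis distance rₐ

(a) rₚ = a(1 − e) = 3.838e+12 · (1 − 0.6757) = 3.838e+12 · 0.3243 ≈ 1.245e+12 m = 1.245 × 10^12 m.
(b) rₐ = a(1 + e) = 3.838e+12 · (1 + 0.6757) = 3.838e+12 · 1.6757 ≈ 6.431e+12 m = 6.431 × 10^12 m.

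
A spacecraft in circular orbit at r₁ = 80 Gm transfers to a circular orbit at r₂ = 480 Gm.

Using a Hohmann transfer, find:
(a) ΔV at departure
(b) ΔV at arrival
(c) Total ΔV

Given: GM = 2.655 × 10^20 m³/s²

Convert to SI: r₁ = 80 Gm = 8e+10 m; r₂ = 480 Gm = 4.8e+11 m.
Transfer semi-major axis: a_t = (r₁ + r₂)/2 = (8e+10 + 4.8e+11)/2 = 2.8e+11 m.
Circular speeds: v₁ = √(GM/r₁) = 57608.6 m/s, v₂ = √(GM/r₂) = 23518.6 m/s.
Transfer speeds (vis-viva v² = GM(2/r − 1/a_t)): v₁ᵗ = 75427.4 m/s, v₂ᵗ = 12571.2 m/s.
(a) ΔV₁ = |v₁ᵗ − v₁| ≈ 1.782e+04 m/s = 17.82 km/s.
(b) ΔV₂ = |v₂ − v₂ᵗ| ≈ 1.095e+04 m/s = 10.95 km/s.
(c) ΔV_total = ΔV₁ + ΔV₂ ≈ 2.877e+04 m/s = 28.77 km/s.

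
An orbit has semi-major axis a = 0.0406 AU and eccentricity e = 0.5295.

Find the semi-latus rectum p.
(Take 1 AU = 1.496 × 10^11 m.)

Convert to SI: a = 0.0406 AU = 6.07376e+09 m.
p = a (1 − e²).
p = 6.07376e+09 · (1 − (0.5295)²) = 6.07376e+09 · 0.71963 ≈ 4.371e+09 m = 0.02922 AU.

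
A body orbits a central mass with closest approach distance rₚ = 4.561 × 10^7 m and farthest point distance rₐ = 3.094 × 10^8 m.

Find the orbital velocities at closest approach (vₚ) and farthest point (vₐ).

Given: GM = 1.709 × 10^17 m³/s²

Use the vis-viva equation v² = GM(2/r − 1/a) with a = (rₚ + rₐ)/2 = (4.561e+07 + 3.094e+08)/2 = 1.77505e+08 m.
vₚ = √(GM · (2/rₚ − 1/a)) = √(1.709e+17 · (2/4.561e+07 − 1/1.77505e+08)) m/s ≈ 8.082e+04 m/s = 80.82 km/s.
vₐ = √(GM · (2/rₐ − 1/a)) = √(1.709e+17 · (2/3.094e+08 − 1/1.77505e+08)) m/s ≈ 1.191e+04 m/s = 11.91 km/s.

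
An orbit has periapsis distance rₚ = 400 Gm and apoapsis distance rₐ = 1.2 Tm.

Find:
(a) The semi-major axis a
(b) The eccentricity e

Convert to SI: rₚ = 400 Gm = 4e+11 m; rₐ = 1.2 Tm = 1.2e+12 m.
(a) a = (rₚ + rₐ) / 2 = (4e+11 + 1.2e+12) / 2 ≈ 8e+11 m = 800 Gm.
(b) e = (rₐ − rₚ) / (rₐ + rₚ) = (1.2e+12 − 4e+11) / (1.2e+12 + 4e+11) ≈ 0.5.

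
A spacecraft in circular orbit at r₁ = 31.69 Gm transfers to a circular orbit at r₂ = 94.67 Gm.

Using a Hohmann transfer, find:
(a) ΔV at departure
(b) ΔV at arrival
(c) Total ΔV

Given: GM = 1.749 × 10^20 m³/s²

Convert to SI: r₁ = 31.69 Gm = 3.169e+10 m; r₂ = 94.67 Gm = 9.467e+10 m.
Transfer semi-major axis: a_t = (r₁ + r₂)/2 = (3.169e+10 + 9.467e+10)/2 = 6.318e+10 m.
Circular speeds: v₁ = √(GM/r₁) = 74290.6 m/s, v₂ = √(GM/r₂) = 42982.2 m/s.
Transfer speeds (vis-viva v² = GM(2/r − 1/a_t)): v₁ᵗ = 90939 m/s, v₂ᵗ = 30441.1 m/s.
(a) ΔV₁ = |v₁ᵗ − v₁| ≈ 1.665e+04 m/s = 16.65 km/s.
(b) ΔV₂ = |v₂ − v₂ᵗ| ≈ 1.254e+04 m/s = 12.54 km/s.
(c) ΔV_total = ΔV₁ + ΔV₂ ≈ 2.919e+04 m/s = 29.19 km/s.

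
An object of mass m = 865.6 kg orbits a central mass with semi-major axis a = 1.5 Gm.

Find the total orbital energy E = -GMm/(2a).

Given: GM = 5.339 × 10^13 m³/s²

Convert to SI: a = 1.5 Gm = 1.5e+09 m.
E = −GMm / (2a).
E = −5.339e+13 · 865.6 / (2 · 1.5e+09) J ≈ -1.54e+07 J = -15.4 MJ.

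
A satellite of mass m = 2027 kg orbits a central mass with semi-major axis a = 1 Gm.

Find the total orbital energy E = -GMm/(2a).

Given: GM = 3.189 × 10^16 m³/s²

Convert to SI: a = 1 Gm = 1e+09 m.
E = −GMm / (2a).
E = −3.189e+16 · 2027 / (2 · 1e+09) J ≈ -3.232e+10 J = -32.32 GJ.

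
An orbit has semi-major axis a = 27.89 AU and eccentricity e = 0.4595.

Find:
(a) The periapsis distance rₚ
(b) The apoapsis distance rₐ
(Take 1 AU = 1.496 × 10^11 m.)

Convert to SI: a = 27.89 AU = 4.17234e+12 m.
(a) rₚ = a(1 − e) = 4.17234e+12 · (1 − 0.4595) = 4.17234e+12 · 0.5405 ≈ 2.255e+12 m = 15.07 AU.
(b) rₐ = a(1 + e) = 4.17234e+12 · (1 + 0.4595) = 4.17234e+12 · 1.4595 ≈ 6.09e+12 m = 40.71 AU.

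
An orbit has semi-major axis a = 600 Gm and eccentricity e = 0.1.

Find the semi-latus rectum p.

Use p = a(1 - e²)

Convert to SI: a = 600 Gm = 6e+11 m.
p = a (1 − e²).
p = 6e+11 · (1 − (0.1)²) = 6e+11 · 0.99 ≈ 5.94e+11 m = 594 Gm.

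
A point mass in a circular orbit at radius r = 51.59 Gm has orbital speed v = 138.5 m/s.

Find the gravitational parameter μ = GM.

Convert to SI: r = 51.59 Gm = 5.159e+10 m.
For a circular orbit v² = GM/r, so GM = v² · r.
GM = (138.5)² · 5.159e+10 m³/s² ≈ 9.896e+14 m³/s² = 9.896 × 10^14 m³/s².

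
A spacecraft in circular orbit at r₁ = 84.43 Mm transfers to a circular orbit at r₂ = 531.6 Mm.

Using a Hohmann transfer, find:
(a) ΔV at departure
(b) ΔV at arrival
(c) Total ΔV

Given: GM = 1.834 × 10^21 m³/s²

Convert to SI: r₁ = 84.43 Mm = 8.443e+07 m; r₂ = 531.6 Mm = 5.316e+08 m.
Transfer semi-major axis: a_t = (r₁ + r₂)/2 = (8.443e+07 + 5.316e+08)/2 = 3.08015e+08 m.
Circular speeds: v₁ = √(GM/r₁) = 4.6607e+06 m/s, v₂ = √(GM/r₂) = 1.85741e+06 m/s.
Transfer speeds (vis-viva v² = GM(2/r − 1/a_t)): v₁ᵗ = 6.12291e+06 m/s, v₂ᵗ = 972455 m/s.
(a) ΔV₁ = |v₁ᵗ − v₁| ≈ 1.462e+06 m/s = 1462 km/s.
(b) ΔV₂ = |v₂ − v₂ᵗ| ≈ 8.85e+05 m/s = 885 km/s.
(c) ΔV_total = ΔV₁ + ΔV₂ ≈ 2.347e+06 m/s = 2347 km/s.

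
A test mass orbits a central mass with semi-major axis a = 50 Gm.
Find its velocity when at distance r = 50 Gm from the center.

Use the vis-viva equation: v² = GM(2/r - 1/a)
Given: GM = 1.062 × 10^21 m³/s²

Convert to SI: a = 50 Gm = 5e+10 m; r = 50 Gm = 5e+10 m.
Vis-viva: v = √(GM · (2/r − 1/a)).
2/r − 1/a = 2/5e+10 − 1/5e+10 = 2e-11 m⁻¹.
v = √(1.062e+21 · 2e-11) m/s ≈ 1.457e+05 m/s = 145.7 km/s.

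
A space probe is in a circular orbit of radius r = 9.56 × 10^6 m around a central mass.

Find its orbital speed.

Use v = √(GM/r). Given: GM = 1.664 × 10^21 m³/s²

For a circular orbit, gravity supplies the centripetal force, so v = √(GM / r).
v = √(1.664e+21 / 9.56e+06) m/s ≈ 1.319e+07 m/s = 1.319e+04 km/s.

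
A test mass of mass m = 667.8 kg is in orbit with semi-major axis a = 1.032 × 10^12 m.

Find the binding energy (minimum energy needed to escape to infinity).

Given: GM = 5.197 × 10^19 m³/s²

Total orbital energy is E = −GMm/(2a); binding energy is E_bind = −E = GMm/(2a).
E_bind = 5.197e+19 · 667.8 / (2 · 1.032e+12) J ≈ 1.681e+10 J = 16.81 GJ.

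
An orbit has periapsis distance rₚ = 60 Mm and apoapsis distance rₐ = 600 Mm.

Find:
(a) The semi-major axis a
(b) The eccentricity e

Convert to SI: rₚ = 60 Mm = 6e+07 m; rₐ = 600 Mm = 6e+08 m.
(a) a = (rₚ + rₐ) / 2 = (6e+07 + 6e+08) / 2 ≈ 3.3e+08 m = 330 Mm.
(b) e = (rₐ − rₚ) / (rₐ + rₚ) = (6e+08 − 6e+07) / (6e+08 + 6e+07) ≈ 0.8182.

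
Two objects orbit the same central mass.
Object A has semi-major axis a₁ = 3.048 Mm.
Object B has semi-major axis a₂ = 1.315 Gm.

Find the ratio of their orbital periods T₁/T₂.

Convert to SI: a₁ = 3.048 Mm = 3.048e+06 m; a₂ = 1.315 Gm = 1.315e+09 m.
From Kepler's third law, (T₁/T₂)² = (a₁/a₂)³, so T₁/T₂ = (a₁/a₂)^(3/2).
a₁/a₂ = 3.048e+06 / 1.315e+09 = 0.00231787.
T₁/T₂ = (0.00231787)^(3/2) ≈ 0.0001116.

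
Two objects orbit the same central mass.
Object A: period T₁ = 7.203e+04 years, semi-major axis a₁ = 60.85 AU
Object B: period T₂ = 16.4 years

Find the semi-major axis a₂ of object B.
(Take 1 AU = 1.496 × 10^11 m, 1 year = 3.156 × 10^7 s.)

Convert to SI: T₁ = 7.203e+04 years = 2.27327e+12 s; a₁ = 60.85 AU = 9.10316e+12 m; T₂ = 16.4 years = 5.17584e+08 s.
Kepler's third law: (T₁/T₂)² = (a₁/a₂)³ ⇒ a₂ = a₁ · (T₂/T₁)^(2/3).
T₂/T₁ = 5.17584e+08 / 2.27327e+12 = 0.000227683.
a₂ = 9.10316e+12 · (0.000227683)^(2/3) m ≈ 3.394e+10 m = 0.2269 AU.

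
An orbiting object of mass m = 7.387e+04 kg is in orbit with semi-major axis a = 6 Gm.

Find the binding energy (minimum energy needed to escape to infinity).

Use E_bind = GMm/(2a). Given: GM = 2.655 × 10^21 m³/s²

Convert to SI: a = 6 Gm = 6e+09 m.
Total orbital energy is E = −GMm/(2a); binding energy is E_bind = −E = GMm/(2a).
E_bind = 2.655e+21 · 7.387e+04 / (2 · 6e+09) J ≈ 1.634e+16 J = 16.34 PJ.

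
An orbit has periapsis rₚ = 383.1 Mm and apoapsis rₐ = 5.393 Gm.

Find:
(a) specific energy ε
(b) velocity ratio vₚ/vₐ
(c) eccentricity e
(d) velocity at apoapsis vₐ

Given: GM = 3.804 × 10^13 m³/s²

Convert to SI: rₚ = 383.1 Mm = 3.831e+08 m; rₐ = 5.393 Gm = 5.393e+09 m.
(a) With a = (rₚ + rₐ)/2 = 2.88805e+09 m, ε = −GM/(2a) = −3.804e+13/(2 · 2.88805e+09) J/kg ≈ -6586 J/kg
(b) Conservation of angular momentum (rₚvₚ = rₐvₐ) gives vₚ/vₐ = rₐ/rₚ = 5.393e+09/3.831e+08 ≈ 14.08
(c) e = (rₐ − rₚ)/(rₐ + rₚ) = (5.393e+09 − 3.831e+08)/(5.393e+09 + 3.831e+08) ≈ 0.8673
(d) With a = (rₚ + rₐ)/2 = 2.88805e+09 m, vₐ = √(GM (2/rₐ − 1/a)) = √(3.804e+13 · (2/5.393e+09 − 1/2.88805e+09)) m/s ≈ 30.59 m/s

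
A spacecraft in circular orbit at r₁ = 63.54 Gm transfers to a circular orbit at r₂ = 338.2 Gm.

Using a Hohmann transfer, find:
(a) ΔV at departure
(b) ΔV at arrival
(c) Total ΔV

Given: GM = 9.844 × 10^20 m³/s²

Convert to SI: r₁ = 63.54 Gm = 6.354e+10 m; r₂ = 338.2 Gm = 3.382e+11 m.
Transfer semi-major axis: a_t = (r₁ + r₂)/2 = (6.354e+10 + 3.382e+11)/2 = 2.0087e+11 m.
Circular speeds: v₁ = √(GM/r₁) = 124469 m/s, v₂ = √(GM/r₂) = 53950.9 m/s.
Transfer speeds (vis-viva v² = GM(2/r − 1/a_t)): v₁ᵗ = 161507 m/s, v₂ᵗ = 30343.5 m/s.
(a) ΔV₁ = |v₁ᵗ − v₁| ≈ 3.704e+04 m/s = 37.04 km/s.
(b) ΔV₂ = |v₂ − v₂ᵗ| ≈ 2.361e+04 m/s = 23.61 km/s.
(c) ΔV_total = ΔV₁ + ΔV₂ ≈ 6.065e+04 m/s = 60.65 km/s.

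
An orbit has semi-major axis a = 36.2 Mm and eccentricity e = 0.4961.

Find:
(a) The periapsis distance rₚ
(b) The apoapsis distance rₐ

Convert to SI: a = 36.2 Mm = 3.62e+07 m.
(a) rₚ = a(1 − e) = 3.62e+07 · (1 − 0.4961) = 3.62e+07 · 0.5039 ≈ 1.824e+07 m = 18.24 Mm.
(b) rₐ = a(1 + e) = 3.62e+07 · (1 + 0.4961) = 3.62e+07 · 1.4961 ≈ 5.416e+07 m = 54.16 Mm.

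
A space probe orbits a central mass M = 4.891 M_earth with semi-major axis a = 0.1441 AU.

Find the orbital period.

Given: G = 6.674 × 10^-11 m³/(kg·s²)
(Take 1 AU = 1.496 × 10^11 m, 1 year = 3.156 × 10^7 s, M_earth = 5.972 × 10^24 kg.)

Convert to SI: a = 0.1441 AU = 2.15574e+10 m; M = 4.891 M_earth = 2.92091e+25 kg.
GM = G · M = 6.674e-11 · 2.92091e+25 = 1.94941e+15 m³/s².
Kepler's third law: T = 2π √(a³ / GM).
Substituting a = 2.15574e+10 m and GM = 1.94941e+15 m³/s²:
T = 2π √((2.15574e+10)³ / 1.94941e+15) s
T ≈ 4.504e+08 s = 14.27 years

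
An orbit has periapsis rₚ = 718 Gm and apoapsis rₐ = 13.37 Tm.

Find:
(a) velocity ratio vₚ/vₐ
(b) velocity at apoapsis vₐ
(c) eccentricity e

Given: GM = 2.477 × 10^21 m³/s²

Convert to SI: rₚ = 718 Gm = 7.18e+11 m; rₐ = 13.37 Tm = 1.337e+13 m.
(a) Conservation of angular momentum (rₚvₚ = rₐvₐ) gives vₚ/vₐ = rₐ/rₚ = 1.337e+13/7.18e+11 ≈ 18.62
(b) With a = (rₚ + rₐ)/2 = 7.044e+12 m, vₐ = √(GM (2/rₐ − 1/a)) = √(2.477e+21 · (2/1.337e+13 − 1/7.044e+12)) m/s ≈ 4346 m/s
(c) e = (rₐ − rₚ)/(rₐ + rₚ) = (1.337e+13 − 7.18e+11)/(1.337e+13 + 7.18e+11) ≈ 0.8981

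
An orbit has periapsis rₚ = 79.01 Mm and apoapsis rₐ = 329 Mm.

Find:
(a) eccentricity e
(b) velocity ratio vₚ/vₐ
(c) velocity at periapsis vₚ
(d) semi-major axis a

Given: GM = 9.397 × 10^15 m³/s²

Convert to SI: rₚ = 79.01 Mm = 7.901e+07 m; rₐ = 329 Mm = 3.29e+08 m.
(a) e = (rₐ − rₚ)/(rₐ + rₚ) = (3.29e+08 − 7.901e+07)/(3.29e+08 + 7.901e+07) ≈ 0.6127
(b) Conservation of angular momentum (rₚvₚ = rₐvₐ) gives vₚ/vₐ = rₐ/rₚ = 3.29e+08/7.901e+07 ≈ 4.164
(c) With a = (rₚ + rₐ)/2 = 2.04005e+08 m, vₚ = √(GM (2/rₚ − 1/a)) = √(9.397e+15 · (2/7.901e+07 − 1/2.04005e+08)) m/s ≈ 1.385e+04 m/s
(d) a = (rₚ + rₐ)/2 = (7.901e+07 + 3.29e+08)/2 ≈ 2.04e+08 m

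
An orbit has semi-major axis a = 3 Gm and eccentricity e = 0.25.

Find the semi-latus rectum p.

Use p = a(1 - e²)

Convert to SI: a = 3 Gm = 3e+09 m.
p = a (1 − e²).
p = 3e+09 · (1 − (0.25)²) = 3e+09 · 0.9375 ≈ 2.812e+09 m = 2.812 Gm.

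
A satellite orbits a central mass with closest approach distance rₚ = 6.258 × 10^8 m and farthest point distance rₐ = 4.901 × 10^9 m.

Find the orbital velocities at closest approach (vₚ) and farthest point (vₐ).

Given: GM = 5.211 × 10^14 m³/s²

Use the vis-viva equation v² = GM(2/r − 1/a) with a = (rₚ + rₐ)/2 = (6.258e+08 + 4.901e+09)/2 = 2.7634e+09 m.
vₚ = √(GM · (2/rₚ − 1/a)) = √(5.211e+14 · (2/6.258e+08 − 1/2.7634e+09)) m/s ≈ 1215 m/s = 1.215 km/s.
vₐ = √(GM · (2/rₐ − 1/a)) = √(5.211e+14 · (2/4.901e+09 − 1/2.7634e+09)) m/s ≈ 155.2 m/s = 155.2 m/s.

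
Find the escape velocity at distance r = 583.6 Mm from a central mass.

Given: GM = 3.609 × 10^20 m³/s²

Convert to SI: r = 583.6 Mm = 5.836e+08 m.
Escape velocity comes from setting total energy to zero: ½v² − GM/r = 0 ⇒ v_esc = √(2GM / r).
v_esc = √(2 · 3.609e+20 / 5.836e+08) m/s ≈ 1.112e+06 m/s = 1112 km/s.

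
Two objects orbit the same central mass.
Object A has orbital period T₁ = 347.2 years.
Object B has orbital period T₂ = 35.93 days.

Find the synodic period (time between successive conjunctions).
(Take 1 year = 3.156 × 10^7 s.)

Convert to SI: T₁ = 347.2 years = 1.09576e+10 s; T₂ = 35.93 days = 3.10435e+06 s.
T_syn = |T₁ · T₂ / (T₁ − T₂)|.
T_syn = |1.09576e+10 · 3.10435e+06 / (1.09576e+10 − 3.10435e+06)| s ≈ 3.105e+06 s = 35.94 days.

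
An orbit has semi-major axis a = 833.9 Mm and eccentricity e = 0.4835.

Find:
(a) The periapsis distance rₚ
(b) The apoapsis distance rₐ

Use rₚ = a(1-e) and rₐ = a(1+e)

Convert to SI: a = 833.9 Mm = 8.339e+08 m.
(a) rₚ = a(1 − e) = 8.339e+08 · (1 − 0.4835) = 8.339e+08 · 0.5165 ≈ 4.307e+08 m = 430.7 Mm.
(b) rₐ = a(1 + e) = 8.339e+08 · (1 + 0.4835) = 8.339e+08 · 1.4835 ≈ 1.237e+09 m = 1.237 Gm.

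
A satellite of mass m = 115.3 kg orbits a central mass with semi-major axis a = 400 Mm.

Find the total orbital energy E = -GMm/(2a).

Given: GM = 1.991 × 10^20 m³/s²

Convert to SI: a = 400 Mm = 4e+08 m.
E = −GMm / (2a).
E = −1.991e+20 · 115.3 / (2 · 4e+08) J ≈ -2.87e+13 J = -28.7 TJ.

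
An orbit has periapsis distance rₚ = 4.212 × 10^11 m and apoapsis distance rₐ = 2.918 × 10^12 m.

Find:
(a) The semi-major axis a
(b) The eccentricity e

(a) a = (rₚ + rₐ) / 2 = (4.212e+11 + 2.918e+12) / 2 ≈ 1.67e+12 m = 1.67 × 10^12 m.
(b) e = (rₐ − rₚ) / (rₐ + rₚ) = (2.918e+12 − 4.212e+11) / (2.918e+12 + 4.212e+11) ≈ 0.7477.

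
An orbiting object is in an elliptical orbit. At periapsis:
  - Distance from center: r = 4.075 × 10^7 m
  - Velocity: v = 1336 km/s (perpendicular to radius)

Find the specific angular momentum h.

Convert to SI: v = 1336 km/s = 1.336e+06 m/s.
With v perpendicular to r, h = r · v.
h = 4.075e+07 · 1.336e+06 m²/s ≈ 5.444e+13 m²/s.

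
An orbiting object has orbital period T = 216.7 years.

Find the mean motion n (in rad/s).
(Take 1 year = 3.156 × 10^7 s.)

Convert to SI: T = 216.7 years = 6.83905e+09 s.
n = 2π / T.
n = 2π / 6.83905e+09 s ≈ 9.187e-10 rad/s.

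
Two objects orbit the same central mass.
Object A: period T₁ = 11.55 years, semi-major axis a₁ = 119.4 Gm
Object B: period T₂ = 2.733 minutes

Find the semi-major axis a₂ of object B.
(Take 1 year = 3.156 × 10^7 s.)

Convert to SI: T₁ = 11.55 years = 3.64518e+08 s; a₁ = 119.4 Gm = 1.194e+11 m; T₂ = 2.733 minutes = 163.98 s.
Kepler's third law: (T₁/T₂)² = (a₁/a₂)³ ⇒ a₂ = a₁ · (T₂/T₁)^(2/3).
T₂/T₁ = 163.98 / 3.64518e+08 = 4.49854e-07.
a₂ = 1.194e+11 · (4.49854e-07)^(2/3) m ≈ 7.01e+06 m = 7.01 Mm.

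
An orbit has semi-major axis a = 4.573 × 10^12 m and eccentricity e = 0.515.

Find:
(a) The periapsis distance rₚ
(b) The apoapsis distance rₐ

(a) rₚ = a(1 − e) = 4.573e+12 · (1 − 0.515) = 4.573e+12 · 0.485 ≈ 2.218e+12 m = 2.218 × 10^12 m.
(b) rₐ = a(1 + e) = 4.573e+12 · (1 + 0.515) = 4.573e+12 · 1.515 ≈ 6.928e+12 m = 6.928 × 10^12 m.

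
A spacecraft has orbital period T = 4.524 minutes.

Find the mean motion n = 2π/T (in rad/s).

Convert to SI: T = 4.524 minutes = 271.44 s.
n = 2π / T.
n = 2π / 271.44 s ≈ 0.02315 rad/s.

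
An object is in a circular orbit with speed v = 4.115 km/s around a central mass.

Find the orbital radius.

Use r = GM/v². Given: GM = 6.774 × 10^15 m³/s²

Convert to SI: v = 4.115 km/s = 4115 m/s.
For a circular orbit, v² = GM / r, so r = GM / v².
r = 6.774e+15 / (4115)² m ≈ 4e+08 m = 400 Mm.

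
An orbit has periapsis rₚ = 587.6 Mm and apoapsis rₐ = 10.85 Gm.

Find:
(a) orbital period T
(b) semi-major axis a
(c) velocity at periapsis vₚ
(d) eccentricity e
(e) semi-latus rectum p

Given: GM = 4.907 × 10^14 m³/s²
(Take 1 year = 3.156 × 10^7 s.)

Convert to SI: rₚ = 587.6 Mm = 5.876e+08 m; rₐ = 10.85 Gm = 1.085e+10 m.
(a) With a = (rₚ + rₐ)/2 = 5.7188e+09 m, T = 2π √(a³/GM) = 2π √((5.7188e+09)³/4.907e+14) s ≈ 1.227e+08 s
(b) a = (rₚ + rₐ)/2 = (5.876e+08 + 1.085e+10)/2 ≈ 5.719e+09 m
(c) With a = (rₚ + rₐ)/2 = 5.7188e+09 m, vₚ = √(GM (2/rₚ − 1/a)) = √(4.907e+14 · (2/5.876e+08 − 1/5.7188e+09)) m/s ≈ 1259 m/s
(d) e = (rₐ − rₚ)/(rₐ + rₚ) = (1.085e+10 − 5.876e+08)/(1.085e+10 + 5.876e+08) ≈ 0.8973
(e) From a = (rₚ + rₐ)/2 = 5.7188e+09 m and e = (rₐ − rₚ)/(rₐ + rₚ) = 0.897251, p = a(1 − e²) = 5.7188e+09 · (1 − (0.897251)²) ≈ 1.115e+09 m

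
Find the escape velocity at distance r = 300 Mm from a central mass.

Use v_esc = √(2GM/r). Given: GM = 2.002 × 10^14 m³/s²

Convert to SI: r = 300 Mm = 3e+08 m.
Escape velocity comes from setting total energy to zero: ½v² − GM/r = 0 ⇒ v_esc = √(2GM / r).
v_esc = √(2 · 2.002e+14 / 3e+08) m/s ≈ 1155 m/s = 1.155 km/s.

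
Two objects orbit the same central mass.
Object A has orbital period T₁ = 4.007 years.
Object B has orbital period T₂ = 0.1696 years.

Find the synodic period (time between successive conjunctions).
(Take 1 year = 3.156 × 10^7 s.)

Convert to SI: T₁ = 4.007 years = 1.26461e+08 s; T₂ = 0.1696 years = 5.35258e+06 s.
T_syn = |T₁ · T₂ / (T₁ − T₂)|.
T_syn = |1.26461e+08 · 5.35258e+06 / (1.26461e+08 − 5.35258e+06)| s ≈ 5.589e+06 s = 0.1771 years.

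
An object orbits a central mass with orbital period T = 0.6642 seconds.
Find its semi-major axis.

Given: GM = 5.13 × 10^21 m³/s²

Invert Kepler's third law: a = (GM · T² / (4π²))^(1/3).
Substituting T = 0.6642 s and GM = 5.13e+21 m³/s²:
a = (5.13e+21 · (0.6642)² / (4π²))^(1/3) m
a ≈ 3.856e+06 m = 3.856 Mm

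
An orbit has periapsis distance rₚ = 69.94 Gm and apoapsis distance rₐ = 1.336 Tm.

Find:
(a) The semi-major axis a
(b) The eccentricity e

Convert to SI: rₚ = 69.94 Gm = 6.994e+10 m; rₐ = 1.336 Tm = 1.336e+12 m.
(a) a = (rₚ + rₐ) / 2 = (6.994e+10 + 1.336e+12) / 2 ≈ 7.03e+11 m = 703 Gm.
(b) e = (rₐ − rₚ) / (rₐ + rₚ) = (1.336e+12 − 6.994e+10) / (1.336e+12 + 6.994e+10) ≈ 0.9005.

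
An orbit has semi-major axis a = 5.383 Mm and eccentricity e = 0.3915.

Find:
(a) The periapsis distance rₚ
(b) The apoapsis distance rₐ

Convert to SI: a = 5.383 Mm = 5.383e+06 m.
(a) rₚ = a(1 − e) = 5.383e+06 · (1 − 0.3915) = 5.383e+06 · 0.6085 ≈ 3.276e+06 m = 3.276 Mm.
(b) rₐ = a(1 + e) = 5.383e+06 · (1 + 0.3915) = 5.383e+06 · 1.3915 ≈ 7.49e+06 m = 7.49 Mm.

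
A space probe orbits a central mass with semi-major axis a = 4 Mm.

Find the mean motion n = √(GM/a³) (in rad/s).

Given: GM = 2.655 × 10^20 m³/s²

Convert to SI: a = 4 Mm = 4e+06 m.
n = √(GM / a³).
n = √(2.655e+20 / (4e+06)³) rad/s ≈ 2.037 rad/s.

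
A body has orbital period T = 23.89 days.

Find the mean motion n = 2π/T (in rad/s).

Convert to SI: T = 23.89 days = 2.0641e+06 s.
n = 2π / T.
n = 2π / 2.0641e+06 s ≈ 3.044e-06 rad/s.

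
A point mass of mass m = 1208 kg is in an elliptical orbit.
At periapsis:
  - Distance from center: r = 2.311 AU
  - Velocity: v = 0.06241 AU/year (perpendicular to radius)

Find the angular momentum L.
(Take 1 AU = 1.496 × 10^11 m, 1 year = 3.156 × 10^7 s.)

Convert to SI: r = 2.311 AU = 3.45726e+11 m; v = 0.06241 AU/year = 295.834 m/s.
Since v is perpendicular to r, L = m · v · r.
L = 1208 · 295.834 · 3.45726e+11 kg·m²/s ≈ 1.236e+17 kg·m²/s.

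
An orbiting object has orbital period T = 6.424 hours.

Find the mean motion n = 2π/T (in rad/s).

Convert to SI: T = 6.424 hours = 23126.4 s.
n = 2π / T.
n = 2π / 23126.4 s ≈ 0.0002717 rad/s.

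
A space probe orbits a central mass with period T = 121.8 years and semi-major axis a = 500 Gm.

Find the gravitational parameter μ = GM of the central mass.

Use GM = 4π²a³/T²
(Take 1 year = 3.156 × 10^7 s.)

Convert to SI: T = 121.8 years = 3.84401e+09 s; a = 500 Gm = 5e+11 m.
GM = 4π² · a³ / T².
GM = 4π² · (5e+11)³ / (3.84401e+09)² m³/s² ≈ 3.34e+17 m³/s² = 3.34 × 10^17 m³/s².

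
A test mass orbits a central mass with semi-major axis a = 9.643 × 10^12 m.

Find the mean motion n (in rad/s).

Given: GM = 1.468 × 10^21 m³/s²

n = √(GM / a³).
n = √(1.468e+21 / (9.643e+12)³) rad/s ≈ 1.28e-09 rad/s.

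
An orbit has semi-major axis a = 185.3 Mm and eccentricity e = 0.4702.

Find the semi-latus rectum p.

Convert to SI: a = 185.3 Mm = 1.853e+08 m.
p = a (1 − e²).
p = 1.853e+08 · (1 − (0.4702)²) = 1.853e+08 · 0.778912 ≈ 1.443e+08 m = 144.3 Mm.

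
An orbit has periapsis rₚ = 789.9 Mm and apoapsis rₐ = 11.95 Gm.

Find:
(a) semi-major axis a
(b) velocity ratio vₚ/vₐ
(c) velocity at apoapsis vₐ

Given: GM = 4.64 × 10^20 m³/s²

Convert to SI: rₚ = 789.9 Mm = 7.899e+08 m; rₐ = 11.95 Gm = 1.195e+10 m.
(a) a = (rₚ + rₐ)/2 = (7.899e+08 + 1.195e+10)/2 ≈ 6.37e+09 m
(b) Conservation of angular momentum (rₚvₚ = rₐvₐ) gives vₚ/vₐ = rₐ/rₚ = 1.195e+10/7.899e+08 ≈ 15.13
(c) With a = (rₚ + rₐ)/2 = 6.36995e+09 m, vₐ = √(GM (2/rₐ − 1/a)) = √(4.64e+20 · (2/1.195e+10 − 1/6.36995e+09)) m/s ≈ 6.939e+04 m/s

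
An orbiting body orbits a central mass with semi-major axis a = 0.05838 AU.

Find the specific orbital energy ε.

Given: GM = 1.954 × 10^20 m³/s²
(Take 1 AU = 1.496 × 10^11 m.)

Convert to SI: a = 0.05838 AU = 8.73365e+09 m.
ε = −GM / (2a).
ε = −1.954e+20 / (2 · 8.73365e+09) J/kg ≈ -1.119e+10 J/kg = -11.19 GJ/kg.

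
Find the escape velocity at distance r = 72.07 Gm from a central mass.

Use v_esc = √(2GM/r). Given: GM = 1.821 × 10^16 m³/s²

Convert to SI: r = 72.07 Gm = 7.207e+10 m.
Escape velocity comes from setting total energy to zero: ½v² − GM/r = 0 ⇒ v_esc = √(2GM / r).
v_esc = √(2 · 1.821e+16 / 7.207e+10) m/s ≈ 710.9 m/s = 710.9 m/s.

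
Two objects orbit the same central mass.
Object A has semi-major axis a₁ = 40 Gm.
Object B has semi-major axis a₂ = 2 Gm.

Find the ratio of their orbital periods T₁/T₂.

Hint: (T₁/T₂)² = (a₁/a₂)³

Convert to SI: a₁ = 40 Gm = 4e+10 m; a₂ = 2 Gm = 2e+09 m.
From Kepler's third law, (T₁/T₂)² = (a₁/a₂)³, so T₁/T₂ = (a₁/a₂)^(3/2).
a₁/a₂ = 4e+10 / 2e+09 = 20.
T₁/T₂ = (20)^(3/2) ≈ 89.44.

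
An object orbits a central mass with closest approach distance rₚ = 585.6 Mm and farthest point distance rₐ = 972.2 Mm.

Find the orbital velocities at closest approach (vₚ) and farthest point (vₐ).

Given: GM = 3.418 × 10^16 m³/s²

Convert to SI: rₚ = 585.6 Mm = 5.856e+08 m; rₐ = 972.2 Mm = 9.722e+08 m.
Use the vis-viva equation v² = GM(2/r − 1/a) with a = (rₚ + rₐ)/2 = (5.856e+08 + 9.722e+08)/2 = 7.789e+08 m.
vₚ = √(GM · (2/rₚ − 1/a)) = √(3.418e+16 · (2/5.856e+08 − 1/7.789e+08)) m/s ≈ 8535 m/s = 8.535 km/s.
vₐ = √(GM · (2/rₐ − 1/a)) = √(3.418e+16 · (2/9.722e+08 − 1/7.789e+08)) m/s ≈ 5141 m/s = 5.141 km/s.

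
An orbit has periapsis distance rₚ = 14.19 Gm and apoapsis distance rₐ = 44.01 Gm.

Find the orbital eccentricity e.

Convert to SI: rₚ = 14.19 Gm = 1.419e+10 m; rₐ = 44.01 Gm = 4.401e+10 m.
e = (rₐ − rₚ) / (rₐ + rₚ).
e = (4.401e+10 − 1.419e+10) / (4.401e+10 + 1.419e+10) = 2.982e+10 / 5.82e+10 ≈ 0.5124.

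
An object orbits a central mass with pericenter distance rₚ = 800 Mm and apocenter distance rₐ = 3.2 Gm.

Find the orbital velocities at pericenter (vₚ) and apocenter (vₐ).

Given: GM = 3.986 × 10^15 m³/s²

Convert to SI: rₚ = 800 Mm = 8e+08 m; rₐ = 3.2 Gm = 3.2e+09 m.
Use the vis-viva equation v² = GM(2/r − 1/a) with a = (rₚ + rₐ)/2 = (8e+08 + 3.2e+09)/2 = 2e+09 m.
vₚ = √(GM · (2/rₚ − 1/a)) = √(3.986e+15 · (2/8e+08 − 1/2e+09)) m/s ≈ 2823 m/s = 2.823 km/s.
vₐ = √(GM · (2/rₐ − 1/a)) = √(3.986e+15 · (2/3.2e+09 − 1/2e+09)) m/s ≈ 705.9 m/s = 705.9 m/s.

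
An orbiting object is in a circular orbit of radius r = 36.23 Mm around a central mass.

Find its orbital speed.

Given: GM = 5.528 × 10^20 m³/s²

Convert to SI: r = 36.23 Mm = 3.623e+07 m.
For a circular orbit, gravity supplies the centripetal force, so v = √(GM / r).
v = √(5.528e+20 / 3.623e+07) m/s ≈ 3.906e+06 m/s = 3906 km/s.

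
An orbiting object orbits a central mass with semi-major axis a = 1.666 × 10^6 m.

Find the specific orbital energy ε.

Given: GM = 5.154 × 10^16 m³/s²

ε = −GM / (2a).
ε = −5.154e+16 / (2 · 1.666e+06) J/kg ≈ -1.547e+10 J/kg = -15.47 GJ/kg.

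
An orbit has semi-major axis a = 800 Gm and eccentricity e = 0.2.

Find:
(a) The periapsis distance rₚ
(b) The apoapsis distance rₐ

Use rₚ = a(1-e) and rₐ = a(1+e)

Convert to SI: a = 800 Gm = 8e+11 m.
(a) rₚ = a(1 − e) = 8e+11 · (1 − 0.2) = 8e+11 · 0.8 ≈ 6.4e+11 m = 640 Gm.
(b) rₐ = a(1 + e) = 8e+11 · (1 + 0.2) = 8e+11 · 1.2 ≈ 9.6e+11 m = 960 Gm.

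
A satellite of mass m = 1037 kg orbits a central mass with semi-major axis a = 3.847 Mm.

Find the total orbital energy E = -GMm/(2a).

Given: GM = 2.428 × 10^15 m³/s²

Convert to SI: a = 3.847 Mm = 3.847e+06 m.
E = −GMm / (2a).
E = −2.428e+15 · 1037 / (2 · 3.847e+06) J ≈ -3.272e+11 J = -327.2 GJ.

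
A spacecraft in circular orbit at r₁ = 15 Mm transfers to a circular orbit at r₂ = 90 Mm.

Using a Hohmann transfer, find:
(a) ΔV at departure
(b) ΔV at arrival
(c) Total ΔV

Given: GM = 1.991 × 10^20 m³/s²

Convert to SI: r₁ = 15 Mm = 1.5e+07 m; r₂ = 90 Mm = 9e+07 m.
Transfer semi-major axis: a_t = (r₁ + r₂)/2 = (1.5e+07 + 9e+07)/2 = 5.25e+07 m.
Circular speeds: v₁ = √(GM/r₁) = 3.64326e+06 m/s, v₂ = √(GM/r₂) = 1.48735e+06 m/s.
Transfer speeds (vis-viva v² = GM(2/r − 1/a_t)): v₁ᵗ = 4.77015e+06 m/s, v₂ᵗ = 795024 m/s.
(a) ΔV₁ = |v₁ᵗ − v₁| ≈ 1.127e+06 m/s = 1127 km/s.
(b) ΔV₂ = |v₂ − v₂ᵗ| ≈ 6.923e+05 m/s = 692.3 km/s.
(c) ΔV_total = ΔV₁ + ΔV₂ ≈ 1.819e+06 m/s = 1819 km/s.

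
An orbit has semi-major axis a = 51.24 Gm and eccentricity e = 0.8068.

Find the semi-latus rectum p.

Convert to SI: a = 51.24 Gm = 5.124e+10 m.
p = a (1 − e²).
p = 5.124e+10 · (1 − (0.8068)²) = 5.124e+10 · 0.349074 ≈ 1.789e+10 m = 17.89 Gm.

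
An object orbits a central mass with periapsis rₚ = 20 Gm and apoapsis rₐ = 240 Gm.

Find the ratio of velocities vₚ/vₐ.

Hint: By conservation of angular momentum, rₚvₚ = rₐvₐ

Convert to SI: rₚ = 20 Gm = 2e+10 m; rₐ = 240 Gm = 2.4e+11 m.
Conservation of angular momentum gives rₚvₚ = rₐvₐ, so vₚ/vₐ = rₐ/rₚ.
vₚ/vₐ = 2.4e+11 / 2e+10 ≈ 12.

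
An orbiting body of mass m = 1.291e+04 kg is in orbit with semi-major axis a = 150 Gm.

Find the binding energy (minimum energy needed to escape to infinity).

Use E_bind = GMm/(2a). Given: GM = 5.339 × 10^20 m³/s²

Convert to SI: a = 150 Gm = 1.5e+11 m.
Total orbital energy is E = −GMm/(2a); binding energy is E_bind = −E = GMm/(2a).
E_bind = 5.339e+20 · 1.291e+04 / (2 · 1.5e+11) J ≈ 2.298e+13 J = 22.98 TJ.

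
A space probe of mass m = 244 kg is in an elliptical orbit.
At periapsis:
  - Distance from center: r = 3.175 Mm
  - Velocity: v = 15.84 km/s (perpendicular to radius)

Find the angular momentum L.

Convert to SI: r = 3.175 Mm = 3.175e+06 m; v = 15.84 km/s = 15840 m/s.
Since v is perpendicular to r, L = m · v · r.
L = 244 · 15840 · 3.175e+06 kg·m²/s ≈ 1.227e+13 kg·m²/s.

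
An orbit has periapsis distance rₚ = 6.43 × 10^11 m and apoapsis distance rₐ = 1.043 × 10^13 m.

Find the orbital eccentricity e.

e = (rₐ − rₚ) / (rₐ + rₚ).
e = (1.043e+13 − 6.43e+11) / (1.043e+13 + 6.43e+11) = 9.787e+12 / 1.1073e+13 ≈ 0.8839.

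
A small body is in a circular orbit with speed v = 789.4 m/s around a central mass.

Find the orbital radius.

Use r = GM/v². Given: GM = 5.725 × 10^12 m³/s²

For a circular orbit, v² = GM / r, so r = GM / v².
r = 5.725e+12 / (789.4)² m ≈ 9.187e+06 m = 9.187 × 10^6 m.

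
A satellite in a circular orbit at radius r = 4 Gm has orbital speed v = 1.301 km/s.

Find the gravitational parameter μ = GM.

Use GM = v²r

Convert to SI: r = 4 Gm = 4e+09 m; v = 1.301 km/s = 1301 m/s.
For a circular orbit v² = GM/r, so GM = v² · r.
GM = (1301)² · 4e+09 m³/s² ≈ 6.77e+15 m³/s² = 6.77 × 10^15 m³/s².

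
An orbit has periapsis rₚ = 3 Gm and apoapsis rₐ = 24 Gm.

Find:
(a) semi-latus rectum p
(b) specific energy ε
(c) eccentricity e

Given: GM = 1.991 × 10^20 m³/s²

Convert to SI: rₚ = 3 Gm = 3e+09 m; rₐ = 24 Gm = 2.4e+10 m.
(a) From a = (rₚ + rₐ)/2 = 1.35e+10 m and e = (rₐ − rₚ)/(rₐ + rₚ) = 0.777778, p = a(1 − e²) = 1.35e+10 · (1 − (0.777778)²) ≈ 5.333e+09 m
(b) With a = (rₚ + rₐ)/2 = 1.35e+10 m, ε = −GM/(2a) = −1.991e+20/(2 · 1.35e+10) J/kg ≈ -7.374e+09 J/kg
(c) e = (rₐ − rₚ)/(rₐ + rₚ) = (2.4e+10 − 3e+09)/(2.4e+10 + 3e+09) ≈ 0.7778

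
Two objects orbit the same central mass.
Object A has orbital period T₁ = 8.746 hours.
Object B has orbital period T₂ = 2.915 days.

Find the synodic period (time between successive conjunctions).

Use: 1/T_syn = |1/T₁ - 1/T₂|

Convert to SI: T₁ = 8.746 hours = 31485.6 s; T₂ = 2.915 days = 251856 s.
T_syn = |T₁ · T₂ / (T₁ − T₂)|.
T_syn = |31485.6 · 251856 / (31485.6 − 251856)| s ≈ 3.598e+04 s = 9.996 hours.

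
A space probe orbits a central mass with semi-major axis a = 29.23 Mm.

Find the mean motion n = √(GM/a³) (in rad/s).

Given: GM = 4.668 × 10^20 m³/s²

Convert to SI: a = 29.23 Mm = 2.923e+07 m.
n = √(GM / a³).
n = √(4.668e+20 / (2.923e+07)³) rad/s ≈ 0.1367 rad/s.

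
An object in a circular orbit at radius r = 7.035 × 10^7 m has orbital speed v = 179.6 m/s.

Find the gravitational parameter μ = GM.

For a circular orbit v² = GM/r, so GM = v² · r.
GM = (179.6)² · 7.035e+07 m³/s² ≈ 2.269e+12 m³/s² = 2.269 × 10^12 m³/s².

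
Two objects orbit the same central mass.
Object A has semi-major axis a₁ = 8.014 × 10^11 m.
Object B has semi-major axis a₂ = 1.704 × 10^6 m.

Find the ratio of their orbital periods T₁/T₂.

From Kepler's third law, (T₁/T₂)² = (a₁/a₂)³, so T₁/T₂ = (a₁/a₂)^(3/2).
a₁/a₂ = 8.014e+11 / 1.704e+06 = 470305.
T₁/T₂ = (470305)^(3/2) ≈ 3.225e+08.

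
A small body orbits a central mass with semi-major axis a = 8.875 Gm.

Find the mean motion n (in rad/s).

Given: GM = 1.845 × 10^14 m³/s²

Convert to SI: a = 8.875 Gm = 8.875e+09 m.
n = √(GM / a³).
n = √(1.845e+14 / (8.875e+09)³) rad/s ≈ 1.625e-08 rad/s.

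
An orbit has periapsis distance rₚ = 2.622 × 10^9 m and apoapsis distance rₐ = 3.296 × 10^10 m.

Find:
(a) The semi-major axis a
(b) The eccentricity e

(a) a = (rₚ + rₐ) / 2 = (2.622e+09 + 3.296e+10) / 2 ≈ 1.779e+10 m = 1.779 × 10^10 m.
(b) e = (rₐ − rₚ) / (rₐ + rₚ) = (3.296e+10 − 2.622e+09) / (3.296e+10 + 2.622e+09) ≈ 0.8526.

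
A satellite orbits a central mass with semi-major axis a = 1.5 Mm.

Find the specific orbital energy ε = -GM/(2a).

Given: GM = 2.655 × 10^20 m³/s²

Convert to SI: a = 1.5 Mm = 1.5e+06 m.
ε = −GM / (2a).
ε = −2.655e+20 / (2 · 1.5e+06) J/kg ≈ -8.85e+13 J/kg = -8.85e+04 GJ/kg.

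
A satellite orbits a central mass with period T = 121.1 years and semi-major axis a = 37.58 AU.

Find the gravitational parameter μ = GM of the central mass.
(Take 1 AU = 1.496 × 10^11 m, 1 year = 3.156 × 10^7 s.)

Convert to SI: T = 121.1 years = 3.82192e+09 s; a = 37.58 AU = 5.62197e+12 m.
GM = 4π² · a³ / T².
GM = 4π² · (5.62197e+12)³ / (3.82192e+09)² m³/s² ≈ 4.802e+20 m³/s² = 4.802 × 10^20 m³/s².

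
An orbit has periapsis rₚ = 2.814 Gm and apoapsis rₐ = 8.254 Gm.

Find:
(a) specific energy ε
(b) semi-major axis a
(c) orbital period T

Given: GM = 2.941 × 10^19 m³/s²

Convert to SI: rₚ = 2.814 Gm = 2.814e+09 m; rₐ = 8.254 Gm = 8.254e+09 m.
(a) With a = (rₚ + rₐ)/2 = 5.534e+09 m, ε = −GM/(2a) = −2.941e+19/(2 · 5.534e+09) J/kg ≈ -2.657e+09 J/kg
(b) a = (rₚ + rₐ)/2 = (2.814e+09 + 8.254e+09)/2 ≈ 5.534e+09 m
(c) With a = (rₚ + rₐ)/2 = 5.534e+09 m, T = 2π √(a³/GM) = 2π √((5.534e+09)³/2.941e+19) s ≈ 4.77e+05 s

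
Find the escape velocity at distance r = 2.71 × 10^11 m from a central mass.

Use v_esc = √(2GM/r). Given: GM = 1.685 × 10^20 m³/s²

Escape velocity comes from setting total energy to zero: ½v² − GM/r = 0 ⇒ v_esc = √(2GM / r).
v_esc = √(2 · 1.685e+20 / 2.71e+11) m/s ≈ 3.526e+04 m/s = 35.26 km/s.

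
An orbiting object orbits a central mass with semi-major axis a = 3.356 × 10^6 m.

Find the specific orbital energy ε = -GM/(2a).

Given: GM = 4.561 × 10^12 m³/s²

ε = −GM / (2a).
ε = −4.561e+12 / (2 · 3.356e+06) J/kg ≈ -6.795e+05 J/kg = -679.5 kJ/kg.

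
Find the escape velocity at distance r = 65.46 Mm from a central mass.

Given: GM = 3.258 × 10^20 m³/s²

Convert to SI: r = 65.46 Mm = 6.546e+07 m.
Escape velocity comes from setting total energy to zero: ½v² − GM/r = 0 ⇒ v_esc = √(2GM / r).
v_esc = √(2 · 3.258e+20 / 6.546e+07) m/s ≈ 3.155e+06 m/s = 3155 km/s.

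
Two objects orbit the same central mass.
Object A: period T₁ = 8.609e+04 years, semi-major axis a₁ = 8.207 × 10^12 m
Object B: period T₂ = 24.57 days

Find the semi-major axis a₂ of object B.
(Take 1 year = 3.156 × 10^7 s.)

Convert to SI: T₁ = 8.609e+04 years = 2.717e+12 s; T₂ = 24.57 days = 2.12285e+06 s.
Kepler's third law: (T₁/T₂)² = (a₁/a₂)³ ⇒ a₂ = a₁ · (T₂/T₁)^(2/3).
T₂/T₁ = 2.12285e+06 / 2.717e+12 = 7.8132e-07.
a₂ = 8.207e+12 · (7.8132e-07)^(2/3) m ≈ 6.962e+08 m = 6.962 × 10^8 m.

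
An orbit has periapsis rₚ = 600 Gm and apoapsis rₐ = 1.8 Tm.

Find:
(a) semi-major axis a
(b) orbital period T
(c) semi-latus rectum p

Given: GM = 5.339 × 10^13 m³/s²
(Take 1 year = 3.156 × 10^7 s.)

Convert to SI: rₚ = 600 Gm = 6e+11 m; rₐ = 1.8 Tm = 1.8e+12 m.
(a) a = (rₚ + rₐ)/2 = (6e+11 + 1.8e+12)/2 ≈ 1.2e+12 m
(b) With a = (rₚ + rₐ)/2 = 1.2e+12 m, T = 2π √(a³/GM) = 2π √((1.2e+12)³/5.339e+13) s ≈ 1.13e+12 s
(c) From a = (rₚ + rₐ)/2 = 1.2e+12 m and e = (rₐ − rₚ)/(rₐ + rₚ) = 0.5, p = a(1 − e²) = 1.2e+12 · (1 − (0.5)²) ≈ 9e+11 m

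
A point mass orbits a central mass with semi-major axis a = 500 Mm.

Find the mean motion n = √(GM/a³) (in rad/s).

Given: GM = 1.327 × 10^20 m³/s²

Convert to SI: a = 500 Mm = 5e+08 m.
n = √(GM / a³).
n = √(1.327e+20 / (5e+08)³) rad/s ≈ 0.00103 rad/s.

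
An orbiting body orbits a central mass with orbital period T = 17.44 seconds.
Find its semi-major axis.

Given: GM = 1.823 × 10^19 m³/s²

Invert Kepler's third law: a = (GM · T² / (4π²))^(1/3).
Substituting T = 17.44 s and GM = 1.823e+19 m³/s²:
a = (1.823e+19 · (17.44)² / (4π²))^(1/3) m
a ≈ 5.198e+06 m = 5.198 Mm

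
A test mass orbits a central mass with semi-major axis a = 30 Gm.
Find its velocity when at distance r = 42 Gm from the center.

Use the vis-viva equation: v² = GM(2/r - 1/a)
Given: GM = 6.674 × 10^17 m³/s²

Convert to SI: a = 30 Gm = 3e+10 m; r = 42 Gm = 4.2e+10 m.
Vis-viva: v = √(GM · (2/r − 1/a)).
2/r − 1/a = 2/4.2e+10 − 1/3e+10 = 1.42857e-11 m⁻¹.
v = √(6.674e+17 · 1.42857e-11) m/s ≈ 3088 m/s = 3.088 km/s.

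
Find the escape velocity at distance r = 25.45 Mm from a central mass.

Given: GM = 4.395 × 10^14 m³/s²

Convert to SI: r = 25.45 Mm = 2.545e+07 m.
Escape velocity comes from setting total energy to zero: ½v² − GM/r = 0 ⇒ v_esc = √(2GM / r).
v_esc = √(2 · 4.395e+14 / 2.545e+07) m/s ≈ 5877 m/s = 5.877 km/s.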